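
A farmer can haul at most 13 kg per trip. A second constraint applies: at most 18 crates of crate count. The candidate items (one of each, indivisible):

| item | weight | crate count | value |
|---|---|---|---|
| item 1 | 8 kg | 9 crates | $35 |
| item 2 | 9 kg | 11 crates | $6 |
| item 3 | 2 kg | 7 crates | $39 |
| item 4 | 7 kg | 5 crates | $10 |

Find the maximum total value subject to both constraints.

Feasible sets respecting both limits:
- item 1+item 3: weight 10, crate count 16, value 74
- item 3+item 4: weight 9, crate count 12, value 49
- item 2+item 3: weight 11, crate count 18, value 45
Best: $74.

$74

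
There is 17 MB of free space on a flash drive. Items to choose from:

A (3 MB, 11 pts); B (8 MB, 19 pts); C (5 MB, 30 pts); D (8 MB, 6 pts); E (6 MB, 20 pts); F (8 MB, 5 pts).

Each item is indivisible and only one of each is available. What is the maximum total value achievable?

61 pts

Check high-value combinations within 17 MB:
- A+C+E: size 3+5+6=14, value 11+30+20=61
- A+B+C: size 3+8+5=16, value 11+19+30=60
- C+E: size 5+6=11, value 30+20=50
- A+B+E: size 3+8+6=17, value 11+19+20=50
Best: 61 pts.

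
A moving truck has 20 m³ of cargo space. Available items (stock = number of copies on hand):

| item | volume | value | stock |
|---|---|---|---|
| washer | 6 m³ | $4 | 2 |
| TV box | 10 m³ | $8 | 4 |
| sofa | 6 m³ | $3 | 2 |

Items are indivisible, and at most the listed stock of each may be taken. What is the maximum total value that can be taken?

$16

Top feasible selections:
- 2×TV box: volume 20, value 16
- 1×washer + 1×TV box: volume 16, value 12
- 1×TV box + 1×sofa: volume 16, value 11
Best: $16.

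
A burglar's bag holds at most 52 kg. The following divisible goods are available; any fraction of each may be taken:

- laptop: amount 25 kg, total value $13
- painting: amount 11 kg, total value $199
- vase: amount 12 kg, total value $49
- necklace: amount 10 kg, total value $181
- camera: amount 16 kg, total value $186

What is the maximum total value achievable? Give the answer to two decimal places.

616.56

Take in order of value per unit:
- necklace (181/10 per unit): all 10 → value 181, running total 181.00
- painting (199/11 per unit): all 11 → value 199, running total 380.00
- camera (186/16 per unit): all 16 → value 186, running total 566.00
- vase (49/12 per unit): all 12 → value 49, running total 615.00
- laptop (13/25 per unit): 3 of 25 → value 3×13/25 = 1.5600, running total 616.56
Total 616.56.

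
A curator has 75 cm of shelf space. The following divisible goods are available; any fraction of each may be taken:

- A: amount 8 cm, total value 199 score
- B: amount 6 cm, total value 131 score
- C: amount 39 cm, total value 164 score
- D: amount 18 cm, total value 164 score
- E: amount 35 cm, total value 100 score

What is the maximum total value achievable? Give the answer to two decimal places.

Take in order of value per unit:
- A (199/8 per unit): all 8 → value 199, running total 199.00
- B (131/6 per unit): all 6 → value 131, running total 330.00
- D (164/18 per unit): all 18 → value 164, running total 494.00
- C (164/39 per unit): all 39 → value 164, running total 658.00
- E (100/35 per unit): 4 of 35 → value 4×100/35 = 11.4286, running total 669.43
Total 669.43.

669.43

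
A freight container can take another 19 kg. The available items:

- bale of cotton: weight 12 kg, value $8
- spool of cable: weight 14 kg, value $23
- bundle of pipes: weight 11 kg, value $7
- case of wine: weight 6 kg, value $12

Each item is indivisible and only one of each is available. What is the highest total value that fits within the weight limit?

$23

This is a 0/1 knapsack; check combinations near the capacity.
- spool of cable: weight 14, value 23
- bale of cotton+case of wine: weight 12+6=18, value 8+12=20
- bundle of pipes+case of wine: weight 11+6=17, value 7+12=19
- case of wine: weight 6, value 12
Best: $23.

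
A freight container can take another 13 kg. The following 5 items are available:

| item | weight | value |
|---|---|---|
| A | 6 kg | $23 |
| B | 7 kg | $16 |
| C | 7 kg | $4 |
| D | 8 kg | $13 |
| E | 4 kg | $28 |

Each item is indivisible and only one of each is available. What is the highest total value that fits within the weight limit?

Check high-value combinations within 13 kg:
- A+E: weight 6+4=10, value 23+28=51
- B+E: weight 7+4=11, value 16+28=44
- D+E: weight 8+4=12, value 13+28=41
- A+B: weight 6+7=13, value 23+16=39
Best: $51.

$51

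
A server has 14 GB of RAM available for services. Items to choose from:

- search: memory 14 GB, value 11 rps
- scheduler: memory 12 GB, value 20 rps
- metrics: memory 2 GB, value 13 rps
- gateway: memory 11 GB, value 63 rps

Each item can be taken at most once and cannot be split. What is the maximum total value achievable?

76 rps

This is a 0/1 knapsack; check combinations near the capacity.
- metrics+gateway: memory 2+11=13, value 13+63=76
- gateway: memory 11, value 63
- scheduler+metrics: memory 12+2=14, value 20+13=33
Best: 76 rps.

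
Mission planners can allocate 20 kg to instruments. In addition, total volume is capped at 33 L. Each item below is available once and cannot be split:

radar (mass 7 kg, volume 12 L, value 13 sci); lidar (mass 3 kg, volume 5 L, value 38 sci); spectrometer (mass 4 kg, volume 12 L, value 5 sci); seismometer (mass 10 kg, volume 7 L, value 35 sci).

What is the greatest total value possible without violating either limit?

Feasible sets respecting both limits:
- radar+lidar+seismometer: mass 20, volume 24, value 86
- lidar+spectrometer+seismometer: mass 17, volume 24, value 78
- lidar+seismometer: mass 13, volume 12, value 73
Best: 86 sci.

86 sci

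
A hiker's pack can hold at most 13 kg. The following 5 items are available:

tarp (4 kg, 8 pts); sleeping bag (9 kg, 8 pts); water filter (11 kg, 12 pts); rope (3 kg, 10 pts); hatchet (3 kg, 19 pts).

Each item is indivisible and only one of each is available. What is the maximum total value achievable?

37 pts

Check high-value combinations within 13 kg:
- tarp+rope+hatchet: weight 4+3+3=10, value 8+10+19=37
- rope+hatchet: weight 3+3=6, value 10+19=29
- tarp+hatchet: weight 4+3=7, value 8+19=27
- sleeping bag+hatchet: weight 9+3=12, value 8+19=27
- hatchet: weight 3, value 19
Best: 37 pts.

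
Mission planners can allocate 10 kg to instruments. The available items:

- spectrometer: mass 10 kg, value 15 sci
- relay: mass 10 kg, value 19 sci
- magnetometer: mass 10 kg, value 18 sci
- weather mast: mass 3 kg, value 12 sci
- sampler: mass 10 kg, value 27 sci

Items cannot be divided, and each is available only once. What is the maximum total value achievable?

Check high-value combinations within 10 kg:
- sampler: mass 10, value 27
- relay: mass 10, value 19
- magnetometer: mass 10, value 18
- spectrometer: mass 10, value 15
Best: 27 sci.

27 sci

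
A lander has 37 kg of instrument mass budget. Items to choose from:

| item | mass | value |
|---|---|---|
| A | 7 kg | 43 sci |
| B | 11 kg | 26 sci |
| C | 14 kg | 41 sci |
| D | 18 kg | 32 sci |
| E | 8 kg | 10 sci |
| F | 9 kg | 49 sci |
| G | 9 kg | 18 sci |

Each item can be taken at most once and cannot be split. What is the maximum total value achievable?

136 sci

Check high-value combinations within 37 kg:
- A+B+F+G: mass 7+11+9+9=36, value 43+26+49+18=136
- A+C+F: mass 7+14+9=30, value 43+41+49=133
- A+B+E+F: mass 7+11+8+9=35, value 43+26+10+49=128
- A+D+F: mass 7+18+9=34, value 43+32+49=124
Best: 136 sci.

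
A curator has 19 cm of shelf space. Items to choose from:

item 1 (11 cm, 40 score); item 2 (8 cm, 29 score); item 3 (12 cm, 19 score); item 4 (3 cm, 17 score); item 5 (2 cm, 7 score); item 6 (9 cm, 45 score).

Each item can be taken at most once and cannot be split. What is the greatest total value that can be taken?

81 score

Check high-value combinations within 19 cm:
- item 2+item 5+item 6: length 8+2+9=19, value 29+7+45=81
- item 2+item 6: length 8+9=17, value 29+45=74
- item 4+item 5+item 6: length 3+2+9=14, value 17+7+45=69
- item 1+item 2: length 11+8=19, value 40+29=69
- item 1+item 4+item 5: length 11+3+2=16, value 40+17+7=64
Best: 81 score.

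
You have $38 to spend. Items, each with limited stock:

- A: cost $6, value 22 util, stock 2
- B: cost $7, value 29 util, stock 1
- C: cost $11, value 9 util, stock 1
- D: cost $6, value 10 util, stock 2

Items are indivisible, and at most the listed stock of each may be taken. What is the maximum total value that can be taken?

93 util

Top feasible selections:
- 2×A + 1×B + 2×D: cost 31, value 93
- 2×A + 1×B + 1×C + 1×D: cost 36, value 92
- 2×A + 1×B + 1×D: cost 25, value 83
Best: 93 util.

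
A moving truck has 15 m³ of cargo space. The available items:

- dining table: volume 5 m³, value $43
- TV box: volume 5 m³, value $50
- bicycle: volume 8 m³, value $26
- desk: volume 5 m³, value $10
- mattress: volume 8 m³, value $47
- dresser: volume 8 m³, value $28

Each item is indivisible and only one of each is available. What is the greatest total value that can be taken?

Check high-value combinations within 15 m³:
- dining table+TV box+desk: volume 5+5+5=15, value 43+50+10=103
- TV box+mattress: volume 5+8=13, value 50+47=97
- dining table+TV box: volume 5+5=10, value 43+50=93
- dining table+mattress: volume 5+8=13, value 43+47=90
Best: $103.

$103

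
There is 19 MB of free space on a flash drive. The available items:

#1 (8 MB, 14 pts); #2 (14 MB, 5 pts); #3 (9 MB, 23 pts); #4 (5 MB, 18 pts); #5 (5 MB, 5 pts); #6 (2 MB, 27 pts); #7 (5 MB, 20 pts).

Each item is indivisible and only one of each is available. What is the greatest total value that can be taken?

Check high-value combinations within 19 MB:
- #3+#6+#7: size 9+2+5=16, value 23+27+20=70
- #4+#5+#6+#7: size 5+5+2+5=17, value 18+5+27+20=70
- #3+#4+#6: size 9+5+2=16, value 23+18+27=68
Best: 70 pts.

70 pts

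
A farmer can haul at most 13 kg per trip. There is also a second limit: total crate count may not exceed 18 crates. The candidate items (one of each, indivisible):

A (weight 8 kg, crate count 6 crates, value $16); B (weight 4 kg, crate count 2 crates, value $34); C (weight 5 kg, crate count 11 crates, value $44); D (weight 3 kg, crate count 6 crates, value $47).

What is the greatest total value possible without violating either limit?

Feasible sets respecting both limits:
- C+D: weight 8, crate count 17, value 91
- B+D: weight 7, crate count 8, value 81
- B+C: weight 9, crate count 13, value 78
- A+D: weight 11, crate count 12, value 63
Best: $91.

$91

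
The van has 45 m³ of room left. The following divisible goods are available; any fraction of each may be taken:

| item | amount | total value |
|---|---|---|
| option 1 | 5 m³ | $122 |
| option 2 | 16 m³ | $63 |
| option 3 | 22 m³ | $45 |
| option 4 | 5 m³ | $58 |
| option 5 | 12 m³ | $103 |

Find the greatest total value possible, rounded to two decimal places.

Take in order of value per unit:
- option 1 (122/5 per unit): all 5 → value 122, running total 122.00
- option 4 (58/5 per unit): all 5 → value 58, running total 180.00
- option 5 (103/12 per unit): all 12 → value 103, running total 283.00
- option 2 (63/16 per unit): all 16 → value 63, running total 346.00
- option 3 (45/22 per unit): 7 of 22 → value 7×45/22 = 14.3182, running total 360.32
Total 360.32.

360.32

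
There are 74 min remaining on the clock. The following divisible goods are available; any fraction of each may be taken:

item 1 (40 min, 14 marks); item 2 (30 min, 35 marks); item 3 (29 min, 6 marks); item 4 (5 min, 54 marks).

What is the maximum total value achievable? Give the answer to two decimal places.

102.65

Take in order of value per unit:
- item 4 (54/5 per unit): all 5 → value 54, running total 54.00
- item 2 (35/30 per unit): all 30 → value 35, running total 89.00
- item 1 (14/40 per unit): 39 of 40 → value 39×14/40 = 13.6500, running total 102.65
Total 102.65.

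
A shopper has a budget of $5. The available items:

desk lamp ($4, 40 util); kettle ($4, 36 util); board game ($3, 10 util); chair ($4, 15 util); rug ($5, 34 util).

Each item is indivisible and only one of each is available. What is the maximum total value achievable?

40 util

Check high-value combinations within $5:
- desk lamp: cost 4, value 40
- kettle: cost 4, value 36
- rug: cost 5, value 34
- chair: cost 4, value 15
- board game: cost 3, value 10
Best: 40 util.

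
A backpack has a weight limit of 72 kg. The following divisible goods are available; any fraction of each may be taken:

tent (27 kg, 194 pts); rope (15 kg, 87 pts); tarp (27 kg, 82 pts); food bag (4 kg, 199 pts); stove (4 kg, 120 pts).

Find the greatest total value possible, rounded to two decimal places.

666.81

Take in order of value per unit:
- food bag (199/4 per unit): all 4 → value 199, running total 199.00
- stove (120/4 per unit): all 4 → value 120, running total 319.00
- tent (194/27 per unit): all 27 → value 194, running total 513.00
- rope (87/15 per unit): all 15 → value 87, running total 600.00
- tarp (82/27 per unit): 22 of 27 → value 22×82/27 = 66.8148, running total 666.81
Total 666.81.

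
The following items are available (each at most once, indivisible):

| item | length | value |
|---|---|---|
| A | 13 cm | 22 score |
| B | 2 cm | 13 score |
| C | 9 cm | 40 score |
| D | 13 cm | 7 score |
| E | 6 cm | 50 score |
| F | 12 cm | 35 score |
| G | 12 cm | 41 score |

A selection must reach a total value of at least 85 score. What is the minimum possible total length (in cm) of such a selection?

15

Subsets with value ≥ 85, sorted by total length:
- C+E: length 15, value 90
- B+C+E: length 17, value 103
Minimum length: 15 cm.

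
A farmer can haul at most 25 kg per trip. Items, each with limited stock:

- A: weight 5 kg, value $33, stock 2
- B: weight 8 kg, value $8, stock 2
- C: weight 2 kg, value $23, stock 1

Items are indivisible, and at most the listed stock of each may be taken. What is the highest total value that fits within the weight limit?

Top feasible selections:
- 2×A + 1×B + 1×C: weight 20, value 97
- 2×A + 1×C: weight 12, value 89
- 2×A + 1×B: weight 18, value 74
Best: $97.

$97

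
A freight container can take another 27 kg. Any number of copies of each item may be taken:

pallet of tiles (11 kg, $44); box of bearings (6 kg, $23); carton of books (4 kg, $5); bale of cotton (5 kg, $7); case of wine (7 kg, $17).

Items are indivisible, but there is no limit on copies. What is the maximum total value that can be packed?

Best value-per-unit is pallet of tiles at 44/11; filling with it alone gives 2×44 = 88.
Optimal mix: 2×pallet of tiles + 1×bale of cotton → weight 27, value 95.

$95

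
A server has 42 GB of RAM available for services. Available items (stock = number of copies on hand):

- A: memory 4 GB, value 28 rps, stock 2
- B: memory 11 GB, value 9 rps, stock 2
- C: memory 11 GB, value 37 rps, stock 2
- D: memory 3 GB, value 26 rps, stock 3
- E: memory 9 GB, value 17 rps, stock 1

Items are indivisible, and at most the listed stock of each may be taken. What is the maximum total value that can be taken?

Top feasible selections:
- 2×A + 2×C + 3×D: memory 39, value 208
- 2×A + 1×C + 3×D + 1×E: memory 37, value 188
- 2×A + 2×C + 2×D: memory 36, value 182
- 1×A + 2×C + 3×D: memory 35, value 180
Best: 208 rps.

208 rps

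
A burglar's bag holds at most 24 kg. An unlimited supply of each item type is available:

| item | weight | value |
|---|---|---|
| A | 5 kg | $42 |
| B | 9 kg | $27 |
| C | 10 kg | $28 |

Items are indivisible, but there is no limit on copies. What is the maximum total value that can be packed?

$168

Best value-per-unit is A at 42/5, and filling with it alone uses weight 4×5=20. No mix of the others beats 4×42 = 168.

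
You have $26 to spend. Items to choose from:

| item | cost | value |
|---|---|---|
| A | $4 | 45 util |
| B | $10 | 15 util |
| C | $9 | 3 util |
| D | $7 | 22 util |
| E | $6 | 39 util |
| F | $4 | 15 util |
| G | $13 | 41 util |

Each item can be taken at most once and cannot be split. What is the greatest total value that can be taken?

125 util

Check high-value combinations within $26:
- A+E+G: cost 4+6+13=23, value 45+39+41=125
- A+D+E+F: cost 4+7+6+4=21, value 45+22+39+15=121
- A+B+E+F: cost 4+10+6+4=24, value 45+15+39+15=114
Best: 125 util.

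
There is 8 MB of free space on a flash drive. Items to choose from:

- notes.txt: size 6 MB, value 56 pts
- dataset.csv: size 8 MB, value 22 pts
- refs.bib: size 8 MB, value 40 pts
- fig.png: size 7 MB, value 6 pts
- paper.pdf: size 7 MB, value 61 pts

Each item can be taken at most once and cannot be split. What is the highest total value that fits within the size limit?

61 pts

Check high-value combinations within 8 MB:
- paper.pdf: size 7, value 61
- notes.txt: size 6, value 56
- refs.bib: size 8, value 40
- dataset.csv: size 8, value 22
Best: 61 pts.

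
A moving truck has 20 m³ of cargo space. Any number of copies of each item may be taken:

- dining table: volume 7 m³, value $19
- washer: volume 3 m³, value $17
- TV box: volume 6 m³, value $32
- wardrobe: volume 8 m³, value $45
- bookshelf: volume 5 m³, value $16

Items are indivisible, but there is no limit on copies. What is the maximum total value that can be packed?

$113

Best value-per-unit is washer at 17/3; filling with it alone gives 6×17 = 102.
Optimal mix: 4×washer + 1×wardrobe → volume 20, value 113.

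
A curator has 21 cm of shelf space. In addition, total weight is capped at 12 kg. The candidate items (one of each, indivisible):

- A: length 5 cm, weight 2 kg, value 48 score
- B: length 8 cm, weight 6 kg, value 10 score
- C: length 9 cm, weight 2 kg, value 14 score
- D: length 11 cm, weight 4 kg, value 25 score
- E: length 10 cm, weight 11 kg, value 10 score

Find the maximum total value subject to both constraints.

73 score

Feasible sets respecting both limits:
- A+D: length 16, weight 6, value 73
- A+C: length 14, weight 4, value 62
- A+B: length 13, weight 8, value 58
- A: length 5, weight 2, value 48
Best: 73 score.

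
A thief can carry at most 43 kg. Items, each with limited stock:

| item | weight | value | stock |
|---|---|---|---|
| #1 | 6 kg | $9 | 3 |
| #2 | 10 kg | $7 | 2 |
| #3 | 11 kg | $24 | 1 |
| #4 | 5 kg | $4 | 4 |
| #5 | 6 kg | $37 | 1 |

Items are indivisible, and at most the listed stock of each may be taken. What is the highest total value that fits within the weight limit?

$92

Top feasible selections:
- 3×#1 + 1×#3 + 1×#4 + 1×#5: weight 40, value 92
- 3×#1 + 1×#3 + 1×#5: weight 35, value 88
Best: $92.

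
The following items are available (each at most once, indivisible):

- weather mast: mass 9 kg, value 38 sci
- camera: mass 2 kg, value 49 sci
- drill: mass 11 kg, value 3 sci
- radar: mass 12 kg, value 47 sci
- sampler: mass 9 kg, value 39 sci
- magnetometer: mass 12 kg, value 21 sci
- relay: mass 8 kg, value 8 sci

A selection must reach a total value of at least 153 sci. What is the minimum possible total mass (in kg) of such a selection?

32

Subsets with value ≥ 153, sorted by total mass:
- weather mast+camera+radar+sampler: mass 32, value 173
- camera+radar+sampler+magnetometer: mass 35, value 156
Minimum mass: 32 kg.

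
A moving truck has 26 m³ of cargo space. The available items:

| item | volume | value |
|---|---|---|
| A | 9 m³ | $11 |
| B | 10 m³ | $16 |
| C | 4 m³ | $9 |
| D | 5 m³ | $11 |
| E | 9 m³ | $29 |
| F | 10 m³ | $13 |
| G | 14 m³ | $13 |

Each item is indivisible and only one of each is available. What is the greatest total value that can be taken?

Check high-value combinations within 26 m³:
- B+D+E: volume 10+5+9=24, value 16+11+29=56
- B+C+E: volume 10+4+9=23, value 16+9+29=54
- D+E+F: volume 5+9+10=24, value 11+29+13=53
- A+D+E: volume 9+5+9=23, value 11+11+29=51
Best: $56.

$56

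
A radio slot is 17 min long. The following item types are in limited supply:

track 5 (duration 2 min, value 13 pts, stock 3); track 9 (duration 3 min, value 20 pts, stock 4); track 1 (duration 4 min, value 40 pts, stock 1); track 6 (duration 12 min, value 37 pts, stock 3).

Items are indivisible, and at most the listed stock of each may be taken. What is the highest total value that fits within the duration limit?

Top feasible selections:
- 2×track 5 + 3×track 9 + 1×track 1: duration 17, value 126
- 4×track 9 + 1×track 1: duration 16, value 120
Best: 126 pts.

126 pts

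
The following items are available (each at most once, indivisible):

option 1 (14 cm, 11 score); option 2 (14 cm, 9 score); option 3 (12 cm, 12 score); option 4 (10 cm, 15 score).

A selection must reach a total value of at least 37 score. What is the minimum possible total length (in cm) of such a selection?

36

Subsets with value ≥ 37, sorted by total length:
- option 1+option 3+option 4: length 36, value 38
- option 1+option 2+option 3+option 4: length 50, value 47
Minimum length: 36 cm.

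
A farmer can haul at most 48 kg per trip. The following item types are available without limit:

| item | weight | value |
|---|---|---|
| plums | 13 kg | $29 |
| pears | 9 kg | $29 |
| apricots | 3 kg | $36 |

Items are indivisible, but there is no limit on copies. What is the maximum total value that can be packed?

$576

Best value-per-unit is apricots at 36/3, and filling with it alone uses weight 16×3=48. No mix of the others beats 16×36 = 576.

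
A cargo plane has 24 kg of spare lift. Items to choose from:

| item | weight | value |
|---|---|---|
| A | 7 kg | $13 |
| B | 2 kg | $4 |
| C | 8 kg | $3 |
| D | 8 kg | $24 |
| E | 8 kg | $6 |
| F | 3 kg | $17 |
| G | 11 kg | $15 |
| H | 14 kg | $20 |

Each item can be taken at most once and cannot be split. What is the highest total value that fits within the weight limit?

$60

This is a 0/1 knapsack; check combinations near the capacity.
- B+D+F+G: weight 2+8+3+11=24, value 4+24+17+15=60
- A+B+D+F: weight 7+2+8+3=20, value 13+4+24+17=58
- D+F+G: weight 8+3+11=22, value 24+17+15=56
- A+D+F: weight 7+8+3=18, value 13+24+17=54
- B+D+E+F: weight 2+8+8+3=21, value 4+24+6+17=51
Best: $60.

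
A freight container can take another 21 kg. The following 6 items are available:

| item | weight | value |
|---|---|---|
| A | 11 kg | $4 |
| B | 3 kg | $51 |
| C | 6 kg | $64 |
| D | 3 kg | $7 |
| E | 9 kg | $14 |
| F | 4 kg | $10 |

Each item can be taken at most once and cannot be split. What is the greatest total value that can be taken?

Check high-value combinations within 21 kg:
- B+C+D+E: weight 3+6+3+9=21, value 51+64+7+14=136
- B+C+D+F: weight 3+6+3+4=16, value 51+64+7+10=132
- B+C+E: weight 3+6+9=18, value 51+64+14=129
- B+C+F: weight 3+6+4=13, value 51+64+10=125
- B+C+D: weight 3+6+3=12, value 51+64+7=122
Best: $136.

$136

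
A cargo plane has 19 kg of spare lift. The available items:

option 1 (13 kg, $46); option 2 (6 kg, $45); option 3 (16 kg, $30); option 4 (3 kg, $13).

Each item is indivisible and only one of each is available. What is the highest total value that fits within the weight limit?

Check high-value combinations within 19 kg:
- option 1+option 2: weight 13+6=19, value 46+45=91
- option 1+option 4: weight 13+3=16, value 46+13=59
- option 2+option 4: weight 6+3=9, value 45+13=58
Best: $91.

$91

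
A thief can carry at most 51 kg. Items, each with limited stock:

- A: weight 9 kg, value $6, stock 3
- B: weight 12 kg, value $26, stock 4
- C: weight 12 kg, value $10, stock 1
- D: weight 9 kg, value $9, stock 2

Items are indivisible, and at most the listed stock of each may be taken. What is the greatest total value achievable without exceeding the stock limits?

Best selections within weight 51 and stock limits:
- 4×B: weight 48, value 104
- 3×B + 1×C: weight 48, value 88
- 3×B + 1×D: weight 45, value 87
- 1×A + 3×B: weight 45, value 84
Best: $104.

$104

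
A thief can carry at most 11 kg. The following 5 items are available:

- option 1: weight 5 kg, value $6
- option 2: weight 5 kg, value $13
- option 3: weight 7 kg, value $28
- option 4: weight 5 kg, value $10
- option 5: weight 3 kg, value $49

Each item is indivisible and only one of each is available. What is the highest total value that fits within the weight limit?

Check high-value combinations within 11 kg:
- option 3+option 5: weight 7+3=10, value 28+49=77
- option 2+option 5: weight 5+3=8, value 13+49=62
- option 4+option 5: weight 5+3=8, value 10+49=59
Best: $77.

$77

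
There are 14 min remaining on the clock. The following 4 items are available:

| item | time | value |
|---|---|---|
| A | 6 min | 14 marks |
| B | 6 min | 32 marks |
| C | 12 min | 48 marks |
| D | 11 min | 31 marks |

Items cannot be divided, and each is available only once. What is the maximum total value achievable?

48 marks

This is a 0/1 knapsack; check combinations near the capacity.
- C: time 12, value 48
- A+B: time 6+6=12, value 14+32=46
- B: time 6, value 32
Best: 48 marks.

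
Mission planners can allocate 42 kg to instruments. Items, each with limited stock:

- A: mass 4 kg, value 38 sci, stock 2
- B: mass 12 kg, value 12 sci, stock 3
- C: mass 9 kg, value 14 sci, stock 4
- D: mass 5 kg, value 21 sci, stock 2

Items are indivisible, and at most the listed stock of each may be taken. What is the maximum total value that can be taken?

Best selections within mass 42 and stock limits:
- 2×A + 2×C + 2×D: mass 36, value 146
- 2×A + 1×B + 1×C + 2×D: mass 39, value 144
Best: 146 sci.

146 sci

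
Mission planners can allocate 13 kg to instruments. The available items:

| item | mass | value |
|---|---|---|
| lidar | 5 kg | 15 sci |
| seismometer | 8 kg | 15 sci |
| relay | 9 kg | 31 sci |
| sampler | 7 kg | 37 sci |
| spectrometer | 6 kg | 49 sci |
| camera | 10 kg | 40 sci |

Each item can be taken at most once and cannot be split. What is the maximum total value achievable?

Check high-value combinations within 13 kg:
- sampler+spectrometer: mass 7+6=13, value 37+49=86
- lidar+spectrometer: mass 5+6=11, value 15+49=64
- lidar+sampler: mass 5+7=12, value 15+37=52
Best: 86 sci.

86 sci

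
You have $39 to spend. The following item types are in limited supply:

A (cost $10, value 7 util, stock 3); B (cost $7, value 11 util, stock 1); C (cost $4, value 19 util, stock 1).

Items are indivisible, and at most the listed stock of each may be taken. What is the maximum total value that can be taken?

Best selections within cost 39 and stock limits:
- 2×A + 1×B + 1×C: cost 31, value 44
- 3×A + 1×C: cost 34, value 40
- 1×A + 1×B + 1×C: cost 21, value 37
Best: 44 util.

44 util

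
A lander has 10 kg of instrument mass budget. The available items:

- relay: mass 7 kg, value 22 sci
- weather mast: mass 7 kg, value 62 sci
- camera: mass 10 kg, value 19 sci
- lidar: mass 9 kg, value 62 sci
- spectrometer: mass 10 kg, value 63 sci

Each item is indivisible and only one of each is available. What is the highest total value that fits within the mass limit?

63 sci

Check high-value combinations within 10 kg:
- spectrometer: mass 10, value 63
- weather mast: mass 7, value 62
- lidar: mass 9, value 62
Best: 63 sci.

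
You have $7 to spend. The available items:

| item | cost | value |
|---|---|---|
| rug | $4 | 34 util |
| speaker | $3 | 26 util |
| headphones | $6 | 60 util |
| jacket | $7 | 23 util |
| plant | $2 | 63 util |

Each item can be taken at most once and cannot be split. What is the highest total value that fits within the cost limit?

97 util

Check high-value combinations within $7:
- rug+plant: cost 4+2=6, value 34+63=97
- speaker+plant: cost 3+2=5, value 26+63=89
- plant: cost 2, value 63
- headphones: cost 6, value 60
- rug+speaker: cost 4+3=7, value 34+26=60
Best: 97 util.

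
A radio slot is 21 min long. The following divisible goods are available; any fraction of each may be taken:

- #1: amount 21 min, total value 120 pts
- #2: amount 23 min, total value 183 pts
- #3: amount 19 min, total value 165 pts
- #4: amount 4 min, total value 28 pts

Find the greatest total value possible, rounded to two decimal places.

180.91

Take in order of value per unit:
- #3 (165/19 per unit): all 19 → value 165, running total 165.00
- #2 (183/23 per unit): 2 of 23 → value 2×183/23 = 15.9130, running total 180.91
Total 180.91.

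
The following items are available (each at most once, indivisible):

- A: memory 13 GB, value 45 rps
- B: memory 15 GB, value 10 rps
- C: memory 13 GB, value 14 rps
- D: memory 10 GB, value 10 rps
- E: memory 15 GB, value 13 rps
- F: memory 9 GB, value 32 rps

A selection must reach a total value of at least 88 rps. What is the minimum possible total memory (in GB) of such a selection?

Subsets with value ≥ 88, sorted by total memory:
- A+C+F: memory 35, value 91
- A+E+F: memory 37, value 90
- A+C+D+F: memory 45, value 101
- A+D+E+F: memory 47, value 100
Minimum memory: 35 GB.

35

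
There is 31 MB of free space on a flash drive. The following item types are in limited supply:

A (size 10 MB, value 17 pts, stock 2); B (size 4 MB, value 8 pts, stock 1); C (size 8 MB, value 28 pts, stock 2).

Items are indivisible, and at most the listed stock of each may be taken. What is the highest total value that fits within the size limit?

Best selections within size 31 and stock limits:
- 1×A + 1×B + 2×C: size 30, value 81
- 1×A + 2×C: size 26, value 73
- 1×B + 2×C: size 20, value 64
- 2×A + 1×C: size 28, value 62
Best: 81 pts.

81 pts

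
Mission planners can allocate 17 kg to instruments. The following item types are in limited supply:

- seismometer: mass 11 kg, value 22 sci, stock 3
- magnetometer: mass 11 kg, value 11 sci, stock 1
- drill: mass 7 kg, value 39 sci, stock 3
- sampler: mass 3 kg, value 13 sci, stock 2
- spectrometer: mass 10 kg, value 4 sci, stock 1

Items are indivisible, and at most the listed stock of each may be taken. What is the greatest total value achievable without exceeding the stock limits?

91 sci

Best selections within mass 17 and stock limits:
- 2×drill + 1×sampler: mass 17, value 91
- 2×drill: mass 14, value 78
Best: 91 sci.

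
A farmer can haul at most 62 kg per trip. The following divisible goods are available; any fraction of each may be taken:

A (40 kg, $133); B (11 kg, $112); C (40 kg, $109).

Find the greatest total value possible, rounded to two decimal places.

Take in order of value per unit:
- B (112/11 per unit): all 11 → value 112, running total 112.00
- A (133/40 per unit): all 40 → value 133, running total 245.00
- C (109/40 per unit): 11 of 40 → value 11×109/40 = 29.9750, running total 274.98
Total 274.98.

274.98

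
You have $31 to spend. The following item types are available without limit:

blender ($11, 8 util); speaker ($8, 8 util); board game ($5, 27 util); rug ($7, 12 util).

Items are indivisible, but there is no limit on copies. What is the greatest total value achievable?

162 util

Best value-per-unit is board game at 27/5, and filling with it alone uses cost 6×5=30. No mix of the others beats 6×27 = 162.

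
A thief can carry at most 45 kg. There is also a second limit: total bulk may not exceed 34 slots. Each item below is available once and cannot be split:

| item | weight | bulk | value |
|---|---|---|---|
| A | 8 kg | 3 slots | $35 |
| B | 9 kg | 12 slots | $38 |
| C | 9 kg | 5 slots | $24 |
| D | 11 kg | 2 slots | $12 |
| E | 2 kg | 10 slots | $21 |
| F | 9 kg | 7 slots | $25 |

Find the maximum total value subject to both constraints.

Feasible sets respecting both limits:
- A+B+D+E+F: weight 39, bulk 34, value 131
- A+B+C+D+E: weight 39, bulk 32, value 130
- A+B+C+F: weight 35, bulk 27, value 122
Best: $131.

$131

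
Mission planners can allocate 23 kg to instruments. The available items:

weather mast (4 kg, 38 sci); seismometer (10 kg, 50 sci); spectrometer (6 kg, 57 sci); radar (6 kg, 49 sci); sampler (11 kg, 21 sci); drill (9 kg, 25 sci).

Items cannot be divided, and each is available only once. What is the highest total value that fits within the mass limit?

Check high-value combinations within 23 kg:
- seismometer+spectrometer+radar: mass 10+6+6=22, value 50+57+49=156
- weather mast+seismometer+spectrometer: mass 4+10+6=20, value 38+50+57=145
- weather mast+spectrometer+radar: mass 4+6+6=16, value 38+57+49=144
- weather mast+seismometer+radar: mass 4+10+6=20, value 38+50+49=137
Best: 156 sci.

156 sci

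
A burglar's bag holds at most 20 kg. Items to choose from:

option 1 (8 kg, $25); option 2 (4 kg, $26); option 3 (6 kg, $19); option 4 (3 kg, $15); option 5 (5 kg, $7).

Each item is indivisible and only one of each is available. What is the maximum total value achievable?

$73

Check high-value combinations within 20 kg:
- option 1+option 2+option 4+option 5: weight 8+4+3+5=20, value 25+26+15+7=73
- option 1+option 2+option 3: weight 8+4+6=18, value 25+26+19=70
- option 2+option 3+option 4+option 5: weight 4+6+3+5=18, value 26+19+15+7=67
Best: $73.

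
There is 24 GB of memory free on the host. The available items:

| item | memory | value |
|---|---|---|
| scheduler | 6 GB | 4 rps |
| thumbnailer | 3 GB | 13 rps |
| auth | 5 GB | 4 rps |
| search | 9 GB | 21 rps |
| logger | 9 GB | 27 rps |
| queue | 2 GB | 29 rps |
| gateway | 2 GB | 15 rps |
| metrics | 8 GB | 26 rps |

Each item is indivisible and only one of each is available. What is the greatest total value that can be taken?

110 rps

Check high-value combinations within 24 GB:
- thumbnailer+logger+queue+gateway+metrics: memory 3+9+2+2+8=24, value 13+27+29+15+26=110
- thumbnailer+search+queue+gateway+metrics: memory 3+9+2+2+8=24, value 13+21+29+15+26=104
- logger+queue+gateway+metrics: memory 9+2+2+8=21, value 27+29+15+26=97
- thumbnailer+logger+queue+metrics: memory 3+9+2+8=22, value 13+27+29+26=95
- search+logger+queue+gateway: memory 9+9+2+2=22, value 21+27+29+15=92
Best: 110 rps.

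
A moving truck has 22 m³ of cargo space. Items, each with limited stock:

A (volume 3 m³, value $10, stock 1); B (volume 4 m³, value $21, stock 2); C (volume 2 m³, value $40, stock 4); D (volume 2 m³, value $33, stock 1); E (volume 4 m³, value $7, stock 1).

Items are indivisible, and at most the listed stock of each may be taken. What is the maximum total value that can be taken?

$245

Top feasible selections:
- 1×A + 2×B + 4×C + 1×D: volume 21, value 245
- 2×B + 4×C + 1×D + 1×E: volume 22, value 242
- 2×B + 4×C + 1×D: volume 18, value 235
- 1×A + 1×B + 4×C + 1×D + 1×E: volume 21, value 231
Best: $245.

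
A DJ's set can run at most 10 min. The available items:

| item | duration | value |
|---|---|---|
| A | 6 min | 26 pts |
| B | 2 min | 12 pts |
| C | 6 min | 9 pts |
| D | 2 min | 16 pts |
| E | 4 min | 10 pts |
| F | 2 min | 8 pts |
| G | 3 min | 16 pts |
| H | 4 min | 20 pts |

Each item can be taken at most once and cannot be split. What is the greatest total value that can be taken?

This is a 0/1 knapsack; check combinations near the capacity.
- B+D+F+H: duration 2+2+2+4=10, value 12+16+8+20=56
- A+B+D: duration 6+2+2=10, value 26+12+16=54
- B+D+F+G: duration 2+2+2+3=9, value 12+16+8+16=52
- D+G+H: duration 2+3+4=9, value 16+16+20=52
Best: 56 pts.

56 pts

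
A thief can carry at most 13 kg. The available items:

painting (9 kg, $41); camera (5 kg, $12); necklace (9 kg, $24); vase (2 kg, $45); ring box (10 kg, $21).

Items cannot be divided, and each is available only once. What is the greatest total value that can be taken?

$86

This is a 0/1 knapsack; check combinations near the capacity.
- painting+vase: weight 9+2=11, value 41+45=86
- necklace+vase: weight 9+2=11, value 24+45=69
- vase+ring box: weight 2+10=12, value 45+21=66
- camera+vase: weight 5+2=7, value 12+45=57
Best: $86.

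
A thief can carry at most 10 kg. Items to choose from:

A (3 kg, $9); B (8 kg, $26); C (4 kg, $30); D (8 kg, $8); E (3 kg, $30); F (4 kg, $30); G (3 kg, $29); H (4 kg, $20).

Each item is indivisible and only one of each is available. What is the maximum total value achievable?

This is a 0/1 knapsack; check combinations near the capacity.
- C+E+G: weight 4+3+3=10, value 30+30+29=89
- E+F+G: weight 3+4+3=10, value 30+30+29=89
- E+G+H: weight 3+3+4=10, value 30+29+20=79
- A+C+E: weight 3+4+3=10, value 9+30+30=69
- A+E+F: weight 3+3+4=10, value 9+30+30=69
Best: $89.

$89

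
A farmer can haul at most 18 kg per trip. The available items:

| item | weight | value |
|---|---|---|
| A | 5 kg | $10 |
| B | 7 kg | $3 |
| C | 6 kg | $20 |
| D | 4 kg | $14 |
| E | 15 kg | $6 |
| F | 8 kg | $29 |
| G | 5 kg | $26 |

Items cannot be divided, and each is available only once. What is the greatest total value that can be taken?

$69

This is a 0/1 knapsack; check combinations near the capacity.
- D+F+G: weight 4+8+5=17, value 14+29+26=69
- A+F+G: weight 5+8+5=18, value 10+29+26=65
- C+D+F: weight 6+4+8=18, value 20+14+29=63
- C+D+G: weight 6+4+5=15, value 20+14+26=60
Best: $69.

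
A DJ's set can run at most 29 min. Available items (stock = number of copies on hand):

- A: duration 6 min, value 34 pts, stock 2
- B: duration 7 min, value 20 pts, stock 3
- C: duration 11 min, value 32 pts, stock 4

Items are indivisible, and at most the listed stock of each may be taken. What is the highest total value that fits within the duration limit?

Best selections within duration 29 and stock limits:
- 2×A + 2×B: duration 26, value 108
- 2×A + 1×C: duration 23, value 100
Best: 108 pts.

108 pts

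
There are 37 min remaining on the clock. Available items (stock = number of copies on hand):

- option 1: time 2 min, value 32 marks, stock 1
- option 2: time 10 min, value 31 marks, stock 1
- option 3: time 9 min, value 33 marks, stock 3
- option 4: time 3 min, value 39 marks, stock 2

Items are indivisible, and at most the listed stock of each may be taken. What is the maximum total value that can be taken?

209 marks

Top feasible selections:
- 1×option 1 + 3×option 3 + 2×option 4: time 35, value 209
- 1×option 1 + 1×option 2 + 2×option 3 + 2×option 4: time 36, value 207
Best: 209 marks.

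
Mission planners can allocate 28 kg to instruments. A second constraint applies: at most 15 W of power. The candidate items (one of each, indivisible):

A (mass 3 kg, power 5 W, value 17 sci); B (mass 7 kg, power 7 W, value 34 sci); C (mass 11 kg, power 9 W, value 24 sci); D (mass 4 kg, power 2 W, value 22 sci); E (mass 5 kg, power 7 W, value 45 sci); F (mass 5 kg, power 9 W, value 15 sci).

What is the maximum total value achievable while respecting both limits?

Feasible sets respecting both limits:
- A+D+E: mass 12, power 14, value 84
- B+E: mass 12, power 14, value 79
- A+B+D: mass 14, power 14, value 73
- D+E: mass 9, power 9, value 67
Best: 84 sci.

84 sci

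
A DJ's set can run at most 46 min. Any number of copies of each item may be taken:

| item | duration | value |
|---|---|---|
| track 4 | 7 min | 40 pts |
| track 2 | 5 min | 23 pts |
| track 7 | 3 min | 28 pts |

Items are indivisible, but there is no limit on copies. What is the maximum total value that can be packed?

420 pts

Best value-per-unit is track 7 at 28/3, and filling with it alone uses duration 15×3=45. No mix of the others beats 15×28 = 420.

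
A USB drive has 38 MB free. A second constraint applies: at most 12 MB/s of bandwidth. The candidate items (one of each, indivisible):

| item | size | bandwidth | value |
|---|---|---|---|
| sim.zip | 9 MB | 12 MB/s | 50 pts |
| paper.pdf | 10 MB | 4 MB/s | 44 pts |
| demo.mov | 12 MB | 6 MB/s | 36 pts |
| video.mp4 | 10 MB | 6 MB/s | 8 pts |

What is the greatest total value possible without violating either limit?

80 pts

Feasible sets respecting both limits:
- paper.pdf+demo.mov: size 22, bandwidth 10, value 80
- paper.pdf+video.mp4: size 20, bandwidth 10, value 52
- sim.zip: size 9, bandwidth 12, value 50
Best: 80 pts.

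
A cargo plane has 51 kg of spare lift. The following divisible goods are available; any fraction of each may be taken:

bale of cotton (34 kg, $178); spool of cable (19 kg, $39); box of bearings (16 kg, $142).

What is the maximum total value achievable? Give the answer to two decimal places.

Take in order of value per unit:
- box of bearings (142/16 per unit): all 16 → value 142, running total 142.00
- bale of cotton (178/34 per unit): all 34 → value 178, running total 320.00
- spool of cable (39/19 per unit): 1 of 19 → value 1×39/19 = 2.0526, running total 322.05
Total 322.05.

322.05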